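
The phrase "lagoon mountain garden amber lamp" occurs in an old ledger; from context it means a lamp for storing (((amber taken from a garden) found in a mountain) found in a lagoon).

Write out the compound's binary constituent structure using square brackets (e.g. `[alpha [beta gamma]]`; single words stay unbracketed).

Whole compound: head "lamp", modifier "lagoon mountain garden amber".
Inside "lagoon mountain garden amber": head "amber" (specifically "mountain garden amber"), modifier "lagoon".
Inside "mountain garden amber": head "amber" (specifically "garden amber"), modifier "mountain".
Inside "garden amber": head "amber", modifier "garden".
So the structure is [[lagoon [mountain [garden amber]]] lamp].

[[lagoon [mountain [garden amber]]] lamp]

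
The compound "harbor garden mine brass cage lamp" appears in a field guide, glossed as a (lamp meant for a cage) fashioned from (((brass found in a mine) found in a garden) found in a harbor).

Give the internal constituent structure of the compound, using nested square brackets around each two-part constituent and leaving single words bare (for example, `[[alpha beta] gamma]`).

[[harbor [garden [mine brass]]] [cage lamp]]

The outermost head in the paraphrase is "lamp" (specifically "cage lamp"), modified by "harbor garden mine brass".
Within "harbor garden mine brass", the head is "brass" (specifically "garden mine brass") and the modifier is "harbor".
Within "garden mine brass", the head is "brass" (specifically "mine brass") and the modifier is "garden".
Within "mine brass", the head is "brass" and the modifier is "mine".
Within "cage lamp", the head is "lamp" and the modifier is "cage".
Putting it together: [[harbor [garden [mine brass]]] [cage lamp]].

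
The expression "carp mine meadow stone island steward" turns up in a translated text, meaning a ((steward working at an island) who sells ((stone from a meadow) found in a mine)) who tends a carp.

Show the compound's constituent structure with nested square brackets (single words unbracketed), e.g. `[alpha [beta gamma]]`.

[carp [[mine [meadow stone]] [island steward]]]

The outermost head in the paraphrase is "steward" (specifically "mine meadow stone island steward"), modified by "carp".
"mine meadow stone island steward" → head "steward" (specifically "island steward"), modifier "mine meadow stone".
"mine meadow stone" → head "stone" (specifically "meadow stone"), modifier "mine".
"meadow stone" → head "stone", modifier "meadow".
"island steward" → head "steward", modifier "island".
Putting it together: [carp [[mine [meadow stone]] [island steward]]].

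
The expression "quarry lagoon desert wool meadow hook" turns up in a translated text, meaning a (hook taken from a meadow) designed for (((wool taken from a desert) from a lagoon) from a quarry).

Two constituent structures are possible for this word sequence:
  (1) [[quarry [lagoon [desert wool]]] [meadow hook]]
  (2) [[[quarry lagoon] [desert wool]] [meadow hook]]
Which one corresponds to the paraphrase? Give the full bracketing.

[[quarry [lagoon [desert wool]]] [meadow hook]]

The paraphrase's head is the "hook" part ("meadow hook"); its modifier is "quarry lagoon desert wool".
That top-level split, carried through the inner groups, gives [[quarry [lagoon [desert wool]]] [meadow hook]].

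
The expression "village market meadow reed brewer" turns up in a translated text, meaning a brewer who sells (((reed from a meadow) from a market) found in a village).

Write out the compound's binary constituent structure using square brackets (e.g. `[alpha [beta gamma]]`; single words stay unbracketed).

Overall it is a kind of brewer; the modifier is "village market meadow reed".
Inside "village market meadow reed": head "reed" (specifically "market meadow reed"), modifier "village".
Inside "market meadow reed": head "reed" (specifically "meadow reed"), modifier "market".
Inside "meadow reed": head "reed", modifier "meadow".
Assembled: [[village [market [meadow reed]]] brewer].

[[village [market [meadow reed]]] brewer]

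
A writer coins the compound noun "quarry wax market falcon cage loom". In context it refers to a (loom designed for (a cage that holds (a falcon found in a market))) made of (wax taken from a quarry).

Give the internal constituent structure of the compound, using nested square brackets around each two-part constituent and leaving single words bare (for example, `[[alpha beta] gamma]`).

[[quarry wax] [[[market falcon] cage] loom]]

Overall it is a kind of loom (specifically "market falcon cage loom"); the modifier is "quarry wax".
Inside "quarry wax": head "wax", modifier "quarry".
Inside "market falcon cage loom": head "loom", modifier "market falcon cage".
Inside "market falcon cage": head "cage", modifier "market falcon".
Inside "market falcon": head "falcon", modifier "market".
Assembled: [[quarry wax] [[[market falcon] cage] loom]].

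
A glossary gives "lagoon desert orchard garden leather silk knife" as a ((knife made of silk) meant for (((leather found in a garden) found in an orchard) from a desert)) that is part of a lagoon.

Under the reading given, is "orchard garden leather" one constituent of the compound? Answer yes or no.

yes

The paraphrase groups the words so that "orchard garden leather" is one unit: it corresponds to a single parenthesized sub-phrase.
The full structure is [lagoon [[desert [orchard [garden leather]]] [silk knife]]], in which [orchard garden leather] is a constituent.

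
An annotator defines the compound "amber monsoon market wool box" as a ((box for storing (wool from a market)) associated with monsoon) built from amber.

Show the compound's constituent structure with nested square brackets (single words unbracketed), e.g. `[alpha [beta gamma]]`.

[amber [monsoon [[market wool] box]]]

Overall it is a kind of box (specifically "monsoon market wool box"); the modifier is "amber".
Within "monsoon market wool box", the head is "box" (specifically "market wool box") and the modifier is "monsoon".
Within "market wool box", the head is "box" and the modifier is "market wool".
Within "market wool", the head is "wool" and the modifier is "market".
Assembled: [amber [monsoon [[market wool] box]]].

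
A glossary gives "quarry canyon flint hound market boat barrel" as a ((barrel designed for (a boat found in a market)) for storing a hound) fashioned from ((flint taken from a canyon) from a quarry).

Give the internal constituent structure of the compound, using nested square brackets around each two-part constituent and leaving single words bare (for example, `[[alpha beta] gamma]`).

[[quarry [canyon flint]] [hound [[market boat] barrel]]]

Whole compound: head "barrel" (specifically "hound market boat barrel"), modifier "quarry canyon flint".
Inside "quarry canyon flint": head "flint" (specifically "canyon flint"), modifier "quarry".
Inside "canyon flint": head "flint", modifier "canyon".
Inside "hound market boat barrel": head "barrel" (specifically "market boat barrel"), modifier "hound".
Inside "market boat barrel": head "barrel", modifier "market boat".
Inside "market boat": head "boat", modifier "market".
Putting it together: [[quarry [canyon flint]] [hound [[market boat] barrel]]].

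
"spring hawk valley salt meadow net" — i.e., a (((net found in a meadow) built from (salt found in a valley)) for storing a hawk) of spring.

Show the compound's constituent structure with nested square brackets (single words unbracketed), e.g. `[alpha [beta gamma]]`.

[spring [hawk [[valley salt] [meadow net]]]]

Whole compound: head "net" (specifically "hawk valley salt meadow net"), modifier "spring".
Inside "hawk valley salt meadow net": head "net" (specifically "valley salt meadow net"), modifier "hawk".
Inside "valley salt meadow net": head "net" (specifically "meadow net"), modifier "valley salt".
Inside "valley salt": head "salt", modifier "valley".
Inside "meadow net": head "net", modifier "meadow".
Assembled: [spring [hawk [[valley salt] [meadow net]]]].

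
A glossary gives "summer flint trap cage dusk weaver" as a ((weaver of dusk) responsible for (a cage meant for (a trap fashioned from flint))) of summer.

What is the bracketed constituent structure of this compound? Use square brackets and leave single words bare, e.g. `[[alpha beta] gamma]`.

[summer [[[flint trap] cage] [dusk weaver]]]

Whole compound: head "weaver" (specifically "flint trap cage dusk weaver"), modifier "summer".
Inside "flint trap cage dusk weaver": head "weaver" (specifically "dusk weaver"), modifier "flint trap cage".
Inside "flint trap cage": head "cage", modifier "flint trap".
Inside "flint trap": head "trap", modifier "flint".
Inside "dusk weaver": head "weaver", modifier "dusk".
So the structure is [summer [[[flint trap] cage] [dusk weaver]]].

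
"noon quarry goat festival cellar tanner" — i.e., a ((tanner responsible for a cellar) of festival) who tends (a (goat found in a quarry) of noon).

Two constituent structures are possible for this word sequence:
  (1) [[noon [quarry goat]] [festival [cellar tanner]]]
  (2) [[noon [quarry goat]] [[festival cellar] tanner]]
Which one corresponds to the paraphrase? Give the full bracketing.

[[noon [quarry goat]] [festival [cellar tanner]]]

The paraphrase's head is the "tanner" part ("festival cellar tanner"); its modifier is "noon quarry goat".
That top-level split, carried through the inner groups, gives [[noon [quarry goat]] [festival [cellar tanner]]].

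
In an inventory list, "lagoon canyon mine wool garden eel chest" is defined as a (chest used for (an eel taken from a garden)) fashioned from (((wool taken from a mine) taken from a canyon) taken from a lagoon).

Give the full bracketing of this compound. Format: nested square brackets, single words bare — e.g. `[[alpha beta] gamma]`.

[[lagoon [canyon [mine wool]]] [[garden eel] chest]]

At the top level: head "chest" (specifically "garden eel chest"); modifier "lagoon canyon mine wool".
Inside "lagoon canyon mine wool": head "wool" (specifically "canyon mine wool"), modifier "lagoon".
Inside "canyon mine wool": head "wool" (specifically "mine wool"), modifier "canyon".
Inside "mine wool": head "wool", modifier "mine".
Inside "garden eel chest": head "chest", modifier "garden eel".
Inside "garden eel": head "eel", modifier "garden".
So the structure is [[lagoon [canyon [mine wool]]] [[garden eel] chest]].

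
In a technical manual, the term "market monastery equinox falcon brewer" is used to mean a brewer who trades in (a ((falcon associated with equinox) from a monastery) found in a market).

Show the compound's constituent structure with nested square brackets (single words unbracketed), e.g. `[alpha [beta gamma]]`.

At the top level: head "brewer"; modifier "market monastery equinox falcon".
Within "market monastery equinox falcon", the head is "falcon" (specifically "monastery equinox falcon") and the modifier is "market".
Within "monastery equinox falcon", the head is "falcon" (specifically "equinox falcon") and the modifier is "monastery".
Within "equinox falcon", the head is "falcon" and the modifier is "equinox".
Putting it together: [[market [monastery [equinox falcon]]] brewer].

[[market [monastery [equinox falcon]]] brewer]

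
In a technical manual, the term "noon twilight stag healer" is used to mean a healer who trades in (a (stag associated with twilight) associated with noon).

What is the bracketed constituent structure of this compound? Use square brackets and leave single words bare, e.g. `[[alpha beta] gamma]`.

At the top level: head "healer"; modifier "noon twilight stag".
Inside "noon twilight stag": head "stag" (specifically "twilight stag"), modifier "noon".
Inside "twilight stag": head "stag", modifier "twilight".
Assembled: [[noon [twilight stag]] healer].

[[noon [twilight stag]] healer]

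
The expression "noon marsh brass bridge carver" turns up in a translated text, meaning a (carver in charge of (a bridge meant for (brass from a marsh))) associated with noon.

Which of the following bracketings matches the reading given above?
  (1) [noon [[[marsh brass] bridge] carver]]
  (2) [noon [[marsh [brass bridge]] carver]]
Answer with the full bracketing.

[noon [[[marsh brass] bridge] carver]]

The paraphrase's head is the "carver" part ("marsh brass bridge carver"); its modifier is "noon".
That top-level split, carried through the inner groups, gives [noon [[[marsh brass] bridge] carver]].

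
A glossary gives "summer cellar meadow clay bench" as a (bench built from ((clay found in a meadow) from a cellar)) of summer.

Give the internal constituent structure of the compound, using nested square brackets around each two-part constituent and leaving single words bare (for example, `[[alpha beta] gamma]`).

[summer [[cellar [meadow clay]] bench]]

Overall it is a kind of bench (specifically "cellar meadow clay bench"); the modifier is "summer".
"cellar meadow clay bench" → head "bench", modifier "cellar meadow clay".
"cellar meadow clay" → head "clay" (specifically "meadow clay"), modifier "cellar".
"meadow clay" → head "clay", modifier "meadow".
So the structure is [summer [[cellar [meadow clay]] bench]].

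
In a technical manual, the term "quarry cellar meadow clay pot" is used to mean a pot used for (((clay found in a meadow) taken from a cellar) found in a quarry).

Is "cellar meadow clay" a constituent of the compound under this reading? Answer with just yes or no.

The paraphrase groups the words so that "cellar meadow clay" is one unit: it corresponds to a single parenthesized sub-phrase.
The full structure is [[quarry [cellar [meadow clay]]] pot], in which [cellar meadow clay] is a constituent.

yes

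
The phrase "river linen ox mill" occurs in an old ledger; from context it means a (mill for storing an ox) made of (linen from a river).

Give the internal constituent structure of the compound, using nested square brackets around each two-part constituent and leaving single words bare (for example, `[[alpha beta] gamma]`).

Overall it is a kind of mill (specifically "ox mill"); the modifier is "river linen".
Inside "river linen": head "linen", modifier "river".
Inside "ox mill": head "mill", modifier "ox".
Putting it together: [[river linen] [ox mill]].

[[river linen] [ox mill]]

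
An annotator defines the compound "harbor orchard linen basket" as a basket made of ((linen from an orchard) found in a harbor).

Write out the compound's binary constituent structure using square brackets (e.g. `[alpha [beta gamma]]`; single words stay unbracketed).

[[harbor [orchard linen]] basket]

Overall it is a kind of basket; the modifier is "harbor orchard linen".
Within "harbor orchard linen", the head is "linen" (specifically "orchard linen") and the modifier is "harbor".
Within "orchard linen", the head is "linen" and the modifier is "orchard".
So the structure is [[harbor [orchard linen]] basket].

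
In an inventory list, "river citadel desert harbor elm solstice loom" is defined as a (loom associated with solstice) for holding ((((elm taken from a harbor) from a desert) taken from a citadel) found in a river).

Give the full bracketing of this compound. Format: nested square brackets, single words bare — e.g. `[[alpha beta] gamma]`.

[[river [citadel [desert [harbor elm]]]] [solstice loom]]

The outermost head in the paraphrase is "loom" (specifically "solstice loom"), modified by "river citadel desert harbor elm".
"river citadel desert harbor elm" → head "elm" (specifically "citadel desert harbor elm"), modifier "river".
"citadel desert harbor elm" → head "elm" (specifically "desert harbor elm"), modifier "citadel".
"desert harbor elm" → head "elm" (specifically "harbor elm"), modifier "desert".
"harbor elm" → head "elm", modifier "harbor".
"solstice loom" → head "loom", modifier "solstice".
Putting it together: [[river [citadel [desert [harbor elm]]]] [solstice loom]].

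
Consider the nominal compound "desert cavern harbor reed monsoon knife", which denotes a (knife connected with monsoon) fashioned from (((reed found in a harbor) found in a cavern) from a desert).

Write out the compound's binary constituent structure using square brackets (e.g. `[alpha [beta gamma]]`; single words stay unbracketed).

[[desert [cavern [harbor reed]]] [monsoon knife]]

Whole compound: head "knife" (specifically "monsoon knife"), modifier "desert cavern harbor reed".
Within "desert cavern harbor reed", the head is "reed" (specifically "cavern harbor reed") and the modifier is "desert".
Within "cavern harbor reed", the head is "reed" (specifically "harbor reed") and the modifier is "cavern".
Within "harbor reed", the head is "reed" and the modifier is "harbor".
Within "monsoon knife", the head is "knife" and the modifier is "monsoon".
Putting it together: [[desert [cavern [harbor reed]]] [monsoon knife]].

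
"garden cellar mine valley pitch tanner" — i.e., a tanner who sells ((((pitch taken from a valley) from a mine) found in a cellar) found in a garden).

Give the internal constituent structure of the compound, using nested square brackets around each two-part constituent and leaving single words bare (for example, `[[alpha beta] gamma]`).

[[garden [cellar [mine [valley pitch]]]] tanner]

Whole compound: head "tanner", modifier "garden cellar mine valley pitch".
"garden cellar mine valley pitch" → head "pitch" (specifically "cellar mine valley pitch"), modifier "garden".
"cellar mine valley pitch" → head "pitch" (specifically "mine valley pitch"), modifier "cellar".
"mine valley pitch" → head "pitch" (specifically "valley pitch"), modifier "mine".
"valley pitch" → head "pitch", modifier "valley".
Assembled: [[garden [cellar [mine [valley pitch]]]] tanner].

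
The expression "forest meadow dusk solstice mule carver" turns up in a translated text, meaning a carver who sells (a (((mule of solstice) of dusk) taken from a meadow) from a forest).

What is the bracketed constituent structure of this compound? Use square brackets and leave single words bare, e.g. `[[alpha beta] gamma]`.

The outermost head in the paraphrase is "carver", modified by "forest meadow dusk solstice mule".
Inside "forest meadow dusk solstice mule": head "mule" (specifically "meadow dusk solstice mule"), modifier "forest".
Inside "meadow dusk solstice mule": head "mule" (specifically "dusk solstice mule"), modifier "meadow".
Inside "dusk solstice mule": head "mule" (specifically "solstice mule"), modifier "dusk".
Inside "solstice mule": head "mule", modifier "solstice".
So the structure is [[forest [meadow [dusk [solstice mule]]]] carver].

[[forest [meadow [dusk [solstice mule]]]] carver]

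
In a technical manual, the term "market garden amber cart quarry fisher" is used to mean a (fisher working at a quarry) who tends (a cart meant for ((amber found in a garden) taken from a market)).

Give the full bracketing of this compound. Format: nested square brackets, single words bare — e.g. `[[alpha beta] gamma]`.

At the top level: head "fisher" (specifically "quarry fisher"); modifier "market garden amber cart".
Within "market garden amber cart", the head is "cart" and the modifier is "market garden amber".
Within "market garden amber", the head is "amber" (specifically "garden amber") and the modifier is "market".
Within "garden amber", the head is "amber" and the modifier is "garden".
Within "quarry fisher", the head is "fisher" and the modifier is "quarry".
Assembled: [[[market [garden amber]] cart] [quarry fisher]].

[[[market [garden amber]] cart] [quarry fisher]]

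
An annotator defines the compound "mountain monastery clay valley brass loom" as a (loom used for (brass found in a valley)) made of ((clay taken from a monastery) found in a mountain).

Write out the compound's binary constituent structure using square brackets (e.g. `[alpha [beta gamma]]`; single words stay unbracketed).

Whole compound: head "loom" (specifically "valley brass loom"), modifier "mountain monastery clay".
"mountain monastery clay" → head "clay" (specifically "monastery clay"), modifier "mountain".
"monastery clay" → head "clay", modifier "monastery".
"valley brass loom" → head "loom", modifier "valley brass".
"valley brass" → head "brass", modifier "valley".
Putting it together: [[mountain [monastery clay]] [[valley brass] loom]].

[[mountain [monastery clay]] [[valley brass] loom]]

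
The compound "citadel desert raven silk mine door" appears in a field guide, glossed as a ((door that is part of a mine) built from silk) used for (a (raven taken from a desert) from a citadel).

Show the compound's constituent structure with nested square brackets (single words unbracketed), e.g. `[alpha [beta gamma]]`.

Overall it is a kind of door (specifically "silk mine door"); the modifier is "citadel desert raven".
Within "citadel desert raven", the head is "raven" (specifically "desert raven") and the modifier is "citadel".
Within "desert raven", the head is "raven" and the modifier is "desert".
Within "silk mine door", the head is "door" (specifically "mine door") and the modifier is "silk".
Within "mine door", the head is "door" and the modifier is "mine".
Assembled: [[citadel [desert raven]] [silk [mine door]]].

[[citadel [desert raven]] [silk [mine door]]]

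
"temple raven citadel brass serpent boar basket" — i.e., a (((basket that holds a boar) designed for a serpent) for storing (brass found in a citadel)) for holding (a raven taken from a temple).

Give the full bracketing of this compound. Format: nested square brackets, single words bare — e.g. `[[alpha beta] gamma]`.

[[temple raven] [[citadel brass] [serpent [boar basket]]]]

Overall it is a kind of basket (specifically "citadel brass serpent boar basket"); the modifier is "temple raven".
"temple raven" → head "raven", modifier "temple".
"citadel brass serpent boar basket" → head "basket" (specifically "serpent boar basket"), modifier "citadel brass".
"citadel brass" → head "brass", modifier "citadel".
"serpent boar basket" → head "basket" (specifically "boar basket"), modifier "serpent".
"boar basket" → head "basket", modifier "boar".
So the structure is [[temple raven] [[citadel brass] [serpent [boar basket]]]].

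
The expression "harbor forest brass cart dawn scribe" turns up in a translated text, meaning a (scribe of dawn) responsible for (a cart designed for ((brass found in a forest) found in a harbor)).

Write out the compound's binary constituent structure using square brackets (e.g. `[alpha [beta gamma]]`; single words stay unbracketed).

At the top level: head "scribe" (specifically "dawn scribe"); modifier "harbor forest brass cart".
Within "harbor forest brass cart", the head is "cart" and the modifier is "harbor forest brass".
Within "harbor forest brass", the head is "brass" (specifically "forest brass") and the modifier is "harbor".
Within "forest brass", the head is "brass" and the modifier is "forest".
Within "dawn scribe", the head is "scribe" and the modifier is "dawn".
Assembled: [[[harbor [forest brass]] cart] [dawn scribe]].

[[[harbor [forest brass]] cart] [dawn scribe]]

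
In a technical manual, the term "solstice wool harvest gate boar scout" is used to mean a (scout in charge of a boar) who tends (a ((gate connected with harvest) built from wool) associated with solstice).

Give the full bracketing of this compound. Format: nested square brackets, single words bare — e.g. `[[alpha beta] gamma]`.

[[solstice [wool [harvest gate]]] [boar scout]]

The outermost head in the paraphrase is "scout" (specifically "boar scout"), modified by "solstice wool harvest gate".
Inside "solstice wool harvest gate": head "gate" (specifically "wool harvest gate"), modifier "solstice".
Inside "wool harvest gate": head "gate" (specifically "harvest gate"), modifier "wool".
Inside "harvest gate": head "gate", modifier "harvest".
Inside "boar scout": head "scout", modifier "boar".
Assembled: [[solstice [wool [harvest gate]]] [boar scout]].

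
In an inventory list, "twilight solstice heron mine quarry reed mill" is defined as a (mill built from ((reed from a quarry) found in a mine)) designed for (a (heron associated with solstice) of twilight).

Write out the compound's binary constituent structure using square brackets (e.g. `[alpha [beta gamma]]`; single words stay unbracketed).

The outermost head in the paraphrase is "mill" (specifically "mine quarry reed mill"), modified by "twilight solstice heron".
Within "twilight solstice heron", the head is "heron" (specifically "solstice heron") and the modifier is "twilight".
Within "solstice heron", the head is "heron" and the modifier is "solstice".
Within "mine quarry reed mill", the head is "mill" and the modifier is "mine quarry reed".
Within "mine quarry reed", the head is "reed" (specifically "quarry reed") and the modifier is "mine".
Within "quarry reed", the head is "reed" and the modifier is "quarry".
So the structure is [[twilight [solstice heron]] [[mine [quarry reed]] mill]].

[[twilight [solstice heron]] [[mine [quarry reed]] mill]]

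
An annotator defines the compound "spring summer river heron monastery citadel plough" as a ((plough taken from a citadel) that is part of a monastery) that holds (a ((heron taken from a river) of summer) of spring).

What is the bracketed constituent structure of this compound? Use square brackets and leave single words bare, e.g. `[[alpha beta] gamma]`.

[[spring [summer [river heron]]] [monastery [citadel plough]]]

The outermost head in the paraphrase is "plough" (specifically "monastery citadel plough"), modified by "spring summer river heron".
"spring summer river heron" → head "heron" (specifically "summer river heron"), modifier "spring".
"summer river heron" → head "heron" (specifically "river heron"), modifier "summer".
"river heron" → head "heron", modifier "river".
"monastery citadel plough" → head "plough" (specifically "citadel plough"), modifier "monastery".
"citadel plough" → head "plough", modifier "citadel".
Putting it together: [[spring [summer [river heron]]] [monastery [citadel plough]]].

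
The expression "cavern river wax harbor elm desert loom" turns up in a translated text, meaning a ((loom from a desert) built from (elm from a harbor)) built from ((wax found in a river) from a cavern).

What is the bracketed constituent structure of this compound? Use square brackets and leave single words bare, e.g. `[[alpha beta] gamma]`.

[[cavern [river wax]] [[harbor elm] [desert loom]]]

Whole compound: head "loom" (specifically "harbor elm desert loom"), modifier "cavern river wax".
Inside "cavern river wax": head "wax" (specifically "river wax"), modifier "cavern".
Inside "river wax": head "wax", modifier "river".
Inside "harbor elm desert loom": head "loom" (specifically "desert loom"), modifier "harbor elm".
Inside "harbor elm": head "elm", modifier "harbor".
Inside "desert loom": head "loom", modifier "desert".
Putting it together: [[cavern [river wax]] [[harbor elm] [desert loom]]].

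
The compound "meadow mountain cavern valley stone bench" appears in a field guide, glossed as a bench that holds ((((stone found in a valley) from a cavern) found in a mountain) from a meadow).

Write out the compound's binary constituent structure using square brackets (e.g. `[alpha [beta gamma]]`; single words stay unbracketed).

Overall it is a kind of bench; the modifier is "meadow mountain cavern valley stone".
Inside "meadow mountain cavern valley stone": head "stone" (specifically "mountain cavern valley stone"), modifier "meadow".
Inside "mountain cavern valley stone": head "stone" (specifically "cavern valley stone"), modifier "mountain".
Inside "cavern valley stone": head "stone" (specifically "valley stone"), modifier "cavern".
Inside "valley stone": head "stone", modifier "valley".
Putting it together: [[meadow [mountain [cavern [valley stone]]]] bench].

[[meadow [mountain [cavern [valley stone]]]] bench]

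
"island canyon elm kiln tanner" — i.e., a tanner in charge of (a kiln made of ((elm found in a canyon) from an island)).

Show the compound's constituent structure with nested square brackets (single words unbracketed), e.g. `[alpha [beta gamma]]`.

The outermost head in the paraphrase is "tanner", modified by "island canyon elm kiln".
"island canyon elm kiln" → head "kiln", modifier "island canyon elm".
"island canyon elm" → head "elm" (specifically "canyon elm"), modifier "island".
"canyon elm" → head "elm", modifier "canyon".
So the structure is [[[island [canyon elm]] kiln] tanner].

[[[island [canyon elm]] kiln] tanner]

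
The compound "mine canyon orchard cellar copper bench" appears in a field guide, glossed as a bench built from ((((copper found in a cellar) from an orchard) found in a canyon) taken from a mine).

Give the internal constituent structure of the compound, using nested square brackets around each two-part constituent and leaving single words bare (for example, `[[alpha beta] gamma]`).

[[mine [canyon [orchard [cellar copper]]]] bench]

Overall it is a kind of bench; the modifier is "mine canyon orchard cellar copper".
Inside "mine canyon orchard cellar copper": head "copper" (specifically "canyon orchard cellar copper"), modifier "mine".
Inside "canyon orchard cellar copper": head "copper" (specifically "orchard cellar copper"), modifier "canyon".
Inside "orchard cellar copper": head "copper" (specifically "cellar copper"), modifier "orchard".
Inside "cellar copper": head "copper", modifier "cellar".
So the structure is [[mine [canyon [orchard [cellar copper]]]] bench].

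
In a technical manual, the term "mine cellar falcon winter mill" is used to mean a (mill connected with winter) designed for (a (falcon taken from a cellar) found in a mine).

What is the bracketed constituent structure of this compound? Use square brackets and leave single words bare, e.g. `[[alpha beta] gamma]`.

Overall it is a kind of mill (specifically "winter mill"); the modifier is "mine cellar falcon".
"mine cellar falcon" → head "falcon" (specifically "cellar falcon"), modifier "mine".
"cellar falcon" → head "falcon", modifier "cellar".
"winter mill" → head "mill", modifier "winter".
Assembled: [[mine [cellar falcon]] [winter mill]].

[[mine [cellar falcon]] [winter mill]]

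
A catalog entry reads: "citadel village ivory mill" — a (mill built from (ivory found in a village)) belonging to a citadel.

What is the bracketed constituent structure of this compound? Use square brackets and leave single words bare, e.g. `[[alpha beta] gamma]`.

Overall it is a kind of mill (specifically "village ivory mill"); the modifier is "citadel".
Within "village ivory mill", the head is "mill" and the modifier is "village ivory".
Within "village ivory", the head is "ivory" and the modifier is "village".
So the structure is [citadel [[village ivory] mill]].

[citadel [[village ivory] mill]]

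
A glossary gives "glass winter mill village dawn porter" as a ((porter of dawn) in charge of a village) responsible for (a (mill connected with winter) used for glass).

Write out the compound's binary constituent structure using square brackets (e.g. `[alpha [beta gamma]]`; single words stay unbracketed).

The outermost head in the paraphrase is "porter" (specifically "village dawn porter"), modified by "glass winter mill".
Inside "glass winter mill": head "mill" (specifically "winter mill"), modifier "glass".
Inside "winter mill": head "mill", modifier "winter".
Inside "village dawn porter": head "porter" (specifically "dawn porter"), modifier "village".
Inside "dawn porter": head "porter", modifier "dawn".
Assembled: [[glass [winter mill]] [village [dawn porter]]].

[[glass [winter mill]] [village [dawn porter]]]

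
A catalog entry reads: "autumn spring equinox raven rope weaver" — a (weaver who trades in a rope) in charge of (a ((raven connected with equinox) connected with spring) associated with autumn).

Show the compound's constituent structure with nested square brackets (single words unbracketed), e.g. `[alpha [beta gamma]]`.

[[autumn [spring [equinox raven]]] [rope weaver]]

Overall it is a kind of weaver (specifically "rope weaver"); the modifier is "autumn spring equinox raven".
Inside "autumn spring equinox raven": head "raven" (specifically "spring equinox raven"), modifier "autumn".
Inside "spring equinox raven": head "raven" (specifically "equinox raven"), modifier "spring".
Inside "equinox raven": head "raven", modifier "equinox".
Inside "rope weaver": head "weaver", modifier "rope".
Putting it together: [[autumn [spring [equinox raven]]] [rope weaver]].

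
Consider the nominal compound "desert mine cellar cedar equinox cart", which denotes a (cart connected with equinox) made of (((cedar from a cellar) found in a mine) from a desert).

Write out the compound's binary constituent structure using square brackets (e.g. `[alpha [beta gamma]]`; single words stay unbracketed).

The outermost head in the paraphrase is "cart" (specifically "equinox cart"), modified by "desert mine cellar cedar".
"desert mine cellar cedar" → head "cedar" (specifically "mine cellar cedar"), modifier "desert".
"mine cellar cedar" → head "cedar" (specifically "cellar cedar"), modifier "mine".
"cellar cedar" → head "cedar", modifier "cellar".
"equinox cart" → head "cart", modifier "equinox".
Assembled: [[desert [mine [cellar cedar]]] [equinox cart]].

[[desert [mine [cellar cedar]]] [equinox cart]]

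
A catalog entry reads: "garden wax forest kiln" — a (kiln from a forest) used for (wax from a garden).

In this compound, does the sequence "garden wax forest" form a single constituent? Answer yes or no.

no

The top-level split is [garden wax] [forest kiln]; the full structure is [[garden wax] [forest kiln]].
"garden wax forest" straddles a constituent boundary, so it is not a single unit.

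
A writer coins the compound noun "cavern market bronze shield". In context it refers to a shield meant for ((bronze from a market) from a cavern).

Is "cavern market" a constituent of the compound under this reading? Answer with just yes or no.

no

The top-level split is [cavern market bronze] [shield]; the full structure is [[cavern [market bronze]] shield].
"cavern market" straddles a constituent boundary, so it is not a single unit.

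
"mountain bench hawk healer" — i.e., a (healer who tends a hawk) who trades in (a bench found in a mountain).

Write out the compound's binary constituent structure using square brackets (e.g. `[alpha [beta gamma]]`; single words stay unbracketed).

The outermost head in the paraphrase is "healer" (specifically "hawk healer"), modified by "mountain bench".
"mountain bench" → head "bench", modifier "mountain".
"hawk healer" → head "healer", modifier "hawk".
So the structure is [[mountain bench] [hawk healer]].

[[mountain bench] [hawk healer]]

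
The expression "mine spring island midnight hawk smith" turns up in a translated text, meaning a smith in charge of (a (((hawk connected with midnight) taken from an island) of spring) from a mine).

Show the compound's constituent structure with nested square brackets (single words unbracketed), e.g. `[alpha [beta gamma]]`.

[[mine [spring [island [midnight hawk]]]] smith]

At the top level: head "smith"; modifier "mine spring island midnight hawk".
Inside "mine spring island midnight hawk": head "hawk" (specifically "spring island midnight hawk"), modifier "mine".
Inside "spring island midnight hawk": head "hawk" (specifically "island midnight hawk"), modifier "spring".
Inside "island midnight hawk": head "hawk" (specifically "midnight hawk"), modifier "island".
Inside "midnight hawk": head "hawk", modifier "midnight".
Putting it together: [[mine [spring [island [midnight hawk]]]] smith].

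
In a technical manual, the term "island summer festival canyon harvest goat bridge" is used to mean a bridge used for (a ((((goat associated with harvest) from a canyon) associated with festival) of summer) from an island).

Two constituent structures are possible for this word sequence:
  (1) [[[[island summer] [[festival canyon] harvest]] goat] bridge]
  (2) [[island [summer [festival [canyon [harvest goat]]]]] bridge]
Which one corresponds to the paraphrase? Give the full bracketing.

[[island [summer [festival [canyon [harvest goat]]]]] bridge]

The paraphrase's head is the "bridge" part ("bridge"); its modifier is "island summer festival canyon harvest goat".
That top-level split, carried through the inner groups, gives [[island [summer [festival [canyon [harvest goat]]]]] bridge].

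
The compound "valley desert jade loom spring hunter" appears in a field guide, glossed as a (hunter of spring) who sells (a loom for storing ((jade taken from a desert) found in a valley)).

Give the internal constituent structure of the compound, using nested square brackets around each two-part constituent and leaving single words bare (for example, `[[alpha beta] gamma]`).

Whole compound: head "hunter" (specifically "spring hunter"), modifier "valley desert jade loom".
Within "valley desert jade loom", the head is "loom" and the modifier is "valley desert jade".
Within "valley desert jade", the head is "jade" (specifically "desert jade") and the modifier is "valley".
Within "desert jade", the head is "jade" and the modifier is "desert".
Within "spring hunter", the head is "hunter" and the modifier is "spring".
Assembled: [[[valley [desert jade]] loom] [spring hunter]].

[[[valley [desert jade]] loom] [spring hunter]]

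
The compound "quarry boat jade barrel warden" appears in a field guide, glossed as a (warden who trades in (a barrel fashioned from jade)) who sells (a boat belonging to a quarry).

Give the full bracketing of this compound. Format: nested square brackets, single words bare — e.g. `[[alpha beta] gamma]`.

[[quarry boat] [[jade barrel] warden]]

At the top level: head "warden" (specifically "jade barrel warden"); modifier "quarry boat".
Inside "quarry boat": head "boat", modifier "quarry".
Inside "jade barrel warden": head "warden", modifier "jade barrel".
Inside "jade barrel": head "barrel", modifier "jade".
So the structure is [[quarry boat] [[jade barrel] warden]].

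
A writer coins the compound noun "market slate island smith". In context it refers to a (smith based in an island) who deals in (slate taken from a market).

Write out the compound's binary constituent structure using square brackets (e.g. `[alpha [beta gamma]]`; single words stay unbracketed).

[[market slate] [island smith]]

Whole compound: head "smith" (specifically "island smith"), modifier "market slate".
Inside "market slate": head "slate", modifier "market".
Inside "island smith": head "smith", modifier "island".
Assembled: [[market slate] [island smith]].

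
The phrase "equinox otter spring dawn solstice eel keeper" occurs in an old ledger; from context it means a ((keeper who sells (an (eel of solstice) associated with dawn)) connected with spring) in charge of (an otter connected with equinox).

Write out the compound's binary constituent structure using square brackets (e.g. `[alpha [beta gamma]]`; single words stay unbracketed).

The outermost head in the paraphrase is "keeper" (specifically "spring dawn solstice eel keeper"), modified by "equinox otter".
"equinox otter" → head "otter", modifier "equinox".
"spring dawn solstice eel keeper" → head "keeper" (specifically "dawn solstice eel keeper"), modifier "spring".
"dawn solstice eel keeper" → head "keeper", modifier "dawn solstice eel".
"dawn solstice eel" → head "eel" (specifically "solstice eel"), modifier "dawn".
"solstice eel" → head "eel", modifier "solstice".
So the structure is [[equinox otter] [spring [[dawn [solstice eel]] keeper]]].

[[equinox otter] [spring [[dawn [solstice eel]] keeper]]]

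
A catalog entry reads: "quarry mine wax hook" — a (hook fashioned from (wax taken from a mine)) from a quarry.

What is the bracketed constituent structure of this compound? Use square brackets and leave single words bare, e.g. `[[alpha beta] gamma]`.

At the top level: head "hook" (specifically "mine wax hook"); modifier "quarry".
"mine wax hook" → head "hook", modifier "mine wax".
"mine wax" → head "wax", modifier "mine".
So the structure is [quarry [[mine wax] hook]].

[quarry [[mine wax] hook]]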